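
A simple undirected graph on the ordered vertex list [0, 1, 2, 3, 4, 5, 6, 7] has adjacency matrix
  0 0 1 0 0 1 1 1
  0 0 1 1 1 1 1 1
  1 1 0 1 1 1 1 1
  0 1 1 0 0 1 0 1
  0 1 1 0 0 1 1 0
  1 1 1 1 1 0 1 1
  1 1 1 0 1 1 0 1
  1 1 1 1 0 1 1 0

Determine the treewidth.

A width-4 tree decomposition is:
Bags: B1 = {1, 2, 3, 5, 7}  B2 = {1, 2, 5, 6, 7}  B3 = {0, 2, 5, 6, 7}  B4 = {1, 2, 4, 5, 6}
Tree: B1–B2, B2–B3, B2–B4
Each bag holds 5 vertices, so the decomposition has width 4, which upper-bounds the treewidth. On the other hand G contains the 5-clique {0, 2, 5, 6, 7}. A clique must lie in a single bag of any decomposition, so no decomposition can have width below 4. Combining the bounds, tw(G) = 4.

4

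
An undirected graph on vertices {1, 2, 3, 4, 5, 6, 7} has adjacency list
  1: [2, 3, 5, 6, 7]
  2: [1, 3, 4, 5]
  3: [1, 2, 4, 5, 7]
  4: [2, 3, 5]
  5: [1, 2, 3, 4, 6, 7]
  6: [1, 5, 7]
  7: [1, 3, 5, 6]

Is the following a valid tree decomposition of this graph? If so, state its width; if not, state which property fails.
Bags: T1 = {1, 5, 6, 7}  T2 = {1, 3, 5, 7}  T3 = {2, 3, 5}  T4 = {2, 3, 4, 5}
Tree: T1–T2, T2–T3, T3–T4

A tree decomposition must satisfy three properties: every vertex lies in some bag; for every edge, both endpoints lie together in some bag; and for every vertex, the bags containing it form a connected subtree. Here edge (1,2) lies in no bag, so the decomposition is invalid.

No — edge (1,2) lies in no bag.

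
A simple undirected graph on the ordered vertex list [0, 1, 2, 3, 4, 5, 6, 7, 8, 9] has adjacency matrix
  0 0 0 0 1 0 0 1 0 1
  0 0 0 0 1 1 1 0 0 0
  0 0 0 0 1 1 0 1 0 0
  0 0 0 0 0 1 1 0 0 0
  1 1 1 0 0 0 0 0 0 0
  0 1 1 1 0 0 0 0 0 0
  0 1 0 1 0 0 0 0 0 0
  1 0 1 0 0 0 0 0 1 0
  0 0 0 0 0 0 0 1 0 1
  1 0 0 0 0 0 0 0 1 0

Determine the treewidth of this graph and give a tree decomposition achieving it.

Treewidth 2.
One optimal decomposition is:
Bags: B1 = {3, 5, 6}  B2 = {1, 5, 6}  B3 = {1, 2, 5}  B4 = {1, 2, 4}  B5 = {2, 4, 7}  B6 = {0, 4, 7}  B7 = {0, 7, 8}  B8 = {0, 8, 9}
Tree: B1–B2, B2–B3, B3–B4, B4–B5, B5–B6, B6–B7, B7–B8

The largest bag has 3 vertices, giving width 2; this decomposition certifies tw(G) ≤ 2. The edges 3–6–1–5–3 form a cycle, so G is not a tree and its treewidth is at least 2. Combining the bounds, tw(G) = 2.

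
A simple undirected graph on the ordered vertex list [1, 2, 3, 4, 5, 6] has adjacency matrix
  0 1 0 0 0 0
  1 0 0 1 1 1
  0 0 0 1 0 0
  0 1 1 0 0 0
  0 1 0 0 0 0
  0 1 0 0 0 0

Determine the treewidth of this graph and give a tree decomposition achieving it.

Treewidth 1.
Bags: B1 = {2, 5}  B2 = {1, 2}  B3 = {2, 4}  B4 = {2, 6}  B5 = {3, 4}
Tree: B1–B2, B1–B3, B1–B4, B3–B5

The largest bag has 2 vertices, giving width 1; this decomposition certifies tw(G) ≤ 1. Any graph with an edge has treewidth ≥ 1, and G has the edge 5–2. Hence tw(G) = 1 exactly.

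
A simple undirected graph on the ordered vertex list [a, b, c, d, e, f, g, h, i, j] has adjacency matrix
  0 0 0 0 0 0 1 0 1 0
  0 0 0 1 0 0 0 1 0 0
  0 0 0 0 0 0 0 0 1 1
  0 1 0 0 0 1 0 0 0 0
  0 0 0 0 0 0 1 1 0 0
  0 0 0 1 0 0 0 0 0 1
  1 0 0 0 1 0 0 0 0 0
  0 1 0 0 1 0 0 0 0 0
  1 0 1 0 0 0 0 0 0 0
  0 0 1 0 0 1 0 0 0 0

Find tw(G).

2

A width-2 tree decomposition is:
Bags: B1 = {a, g, i}  B2 = {e, g, i}  B3 = {e, h, i}  B4 = {b, h, i}  B5 = {b, d, i}  B6 = {d, f, i}  B7 = {f, i, j}  B8 = {c, i, j}
Tree: B1–B2, B2–B3, B3–B4, B4–B5, B5–B6, B6–B7, B7–B8
The largest bag has 3 vertices, giving width 2; this decomposition certifies tw(G) ≤ 2. The edges i–a–g–e–h–b–d–f–j–c–i form a cycle, so G is not a tree and its treewidth is at least 2. Therefore the treewidth is 2.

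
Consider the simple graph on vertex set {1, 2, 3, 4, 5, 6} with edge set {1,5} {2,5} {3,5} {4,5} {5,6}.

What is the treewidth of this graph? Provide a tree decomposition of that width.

The largest bag has 2 vertices, giving width 1; this decomposition certifies tw(G) ≤ 1. Since G has at least one edge (e.g. 5–4), it is not an edgeless graph, so tw(G) ≥ 1. Combining the bounds, tw(G) = 1.

Treewidth 1.
Bags: B1 = {4, 5}  B2 = {3, 5}  B3 = {5, 6}  B4 = {2, 5}  B5 = {1, 5}
Tree: B1–B2, B2–B3, B1–B4, B3–B5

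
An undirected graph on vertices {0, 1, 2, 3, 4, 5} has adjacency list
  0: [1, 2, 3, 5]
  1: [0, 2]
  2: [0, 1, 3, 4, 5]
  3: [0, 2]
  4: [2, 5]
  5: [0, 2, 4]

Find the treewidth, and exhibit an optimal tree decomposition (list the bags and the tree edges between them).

Every bag has size at most 3, so the width is 3 − 1 = 2 and tw(G) ≤ 2. For the lower bound, the 3 vertices {0, 1, 2} are pairwise adjacent, and any tree decomposition puts a clique entirely inside one bag — forcing width ≥ 2. The upper and lower bounds meet at 2, so that is the treewidth.

Treewidth 2.
Bags: B1 = {0, 2, 5}  B2 = {2, 4, 5}  B3 = {0, 2, 3}  B4 = {0, 1, 2}
Tree: B1–B2, B1–B3, B1–B4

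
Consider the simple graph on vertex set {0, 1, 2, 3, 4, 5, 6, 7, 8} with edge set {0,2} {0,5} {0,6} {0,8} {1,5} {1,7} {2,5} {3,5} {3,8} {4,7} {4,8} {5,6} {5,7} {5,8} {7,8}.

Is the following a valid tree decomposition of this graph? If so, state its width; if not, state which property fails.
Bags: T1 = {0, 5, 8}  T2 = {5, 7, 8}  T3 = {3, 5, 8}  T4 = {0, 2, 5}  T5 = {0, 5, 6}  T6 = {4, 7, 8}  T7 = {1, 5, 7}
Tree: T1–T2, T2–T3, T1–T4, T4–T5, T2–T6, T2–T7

Vertex coverage: the bags together contain {0, 1, 2, 3, 4, 5, 6, 7, 8}, the full vertex set. Edge coverage: each edge of G has both endpoints in at least one bag. Running intersection: for every vertex, the bags containing it form a connected subtree. All three properties hold, so this is a valid tree decomposition of width max|bag| − 1 = 2, and hence tw(G) ≤ 2.

Yes; width 2.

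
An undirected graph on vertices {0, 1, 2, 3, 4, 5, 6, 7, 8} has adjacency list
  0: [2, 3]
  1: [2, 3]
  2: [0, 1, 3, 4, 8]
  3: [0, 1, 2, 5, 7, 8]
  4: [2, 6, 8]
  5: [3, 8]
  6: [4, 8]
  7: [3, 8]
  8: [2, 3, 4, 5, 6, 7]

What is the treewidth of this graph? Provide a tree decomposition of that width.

Treewidth 2.
One optimal decomposition is:
Bags: B1 = {1, 2, 3}  B2 = {2, 3, 8}  B3 = {2, 4, 8}  B4 = {4, 6, 8}  B5 = {0, 2, 3}  B6 = {3, 7, 8}  B7 = {3, 5, 8}
Tree: B1–B2, B2–B3, B3–B4, B1–B5, B2–B6, B6–B7

Each bag holds 3 vertices, so the decomposition has width 2, which upper-bounds the treewidth. For the lower bound, the 3 vertices {0, 2, 3} are pairwise adjacent, and any tree decomposition puts a clique entirely inside one bag — forcing width ≥ 2. Combining the bounds, tw(G) = 2.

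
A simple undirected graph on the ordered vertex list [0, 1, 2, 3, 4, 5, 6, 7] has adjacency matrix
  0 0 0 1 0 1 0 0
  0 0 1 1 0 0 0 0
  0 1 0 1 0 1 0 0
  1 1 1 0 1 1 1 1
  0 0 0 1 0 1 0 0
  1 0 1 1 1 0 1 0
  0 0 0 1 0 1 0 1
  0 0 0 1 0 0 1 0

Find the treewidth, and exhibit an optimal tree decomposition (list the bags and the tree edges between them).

Treewidth 2.
One optimal decomposition is:
Bags: B1 = {3, 6, 7}  B2 = {3, 5, 6}  B3 = {2, 3, 5}  B4 = {3, 4, 5}  B5 = {0, 3, 5}  B6 = {1, 2, 3}
Tree: B1–B2, B2–B3, B3–B4, B4–B5, B3–B6

Every bag has size at most 3, so the width is 3 − 1 = 2 and tw(G) ≤ 2. Conversely, {1, 2, 3} is a clique of size 3, and the vertices of any clique must share a bag in every tree decomposition; so some bag has ≥ 3 vertices and tw(G) ≥ 2. Hence tw(G) = 2 exactly.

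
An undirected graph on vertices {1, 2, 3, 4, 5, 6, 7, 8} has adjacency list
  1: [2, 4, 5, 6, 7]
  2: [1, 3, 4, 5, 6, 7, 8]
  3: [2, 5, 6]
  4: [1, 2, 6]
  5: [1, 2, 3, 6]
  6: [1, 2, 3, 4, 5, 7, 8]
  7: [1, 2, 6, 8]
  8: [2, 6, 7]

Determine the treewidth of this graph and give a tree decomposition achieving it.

The largest bag has 4 vertices, giving width 3; this decomposition certifies tw(G) ≤ 3. For the lower bound, the 4 vertices {2, 6, 7, 8} are pairwise adjacent, and any tree decomposition puts a clique entirely inside one bag — forcing width ≥ 3. Therefore the treewidth is 3.

Treewidth 3.
One optimal decomposition is:
Bags: B1 = {1, 2, 5, 6}  B2 = {2, 3, 5, 6}  B3 = {1, 2, 4, 6}  B4 = {1, 2, 6, 7}  B5 = {2, 6, 7, 8}
Tree: B1–B2, B1–B3, B3–B4, B4–B5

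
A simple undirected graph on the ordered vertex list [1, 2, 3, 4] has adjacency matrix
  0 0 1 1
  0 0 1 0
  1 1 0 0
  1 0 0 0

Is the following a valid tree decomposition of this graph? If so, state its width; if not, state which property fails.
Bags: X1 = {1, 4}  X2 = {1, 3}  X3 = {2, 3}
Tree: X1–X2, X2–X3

Every vertex of G appears in some bag (union = {1, 2, 3, 4}); every edge is covered by a bag; and for each vertex v the set of bags containing v is connected in the bag tree. The decomposition is therefore valid. The largest bag has 2 vertices, so the width is 1.

Yes; width 1.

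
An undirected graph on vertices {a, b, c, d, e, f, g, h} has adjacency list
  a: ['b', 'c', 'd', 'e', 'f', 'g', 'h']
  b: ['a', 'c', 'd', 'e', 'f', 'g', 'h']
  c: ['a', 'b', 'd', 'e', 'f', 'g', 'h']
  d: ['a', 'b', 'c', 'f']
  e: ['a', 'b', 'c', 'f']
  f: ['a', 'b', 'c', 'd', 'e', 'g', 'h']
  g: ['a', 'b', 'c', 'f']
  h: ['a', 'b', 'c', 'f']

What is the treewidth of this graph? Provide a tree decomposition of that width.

Treewidth 4.
One such decomposition:
Bags: B1 = {a, b, c, f, g}  B2 = {a, b, c, f, h}  B3 = {a, b, c, e, f}  B4 = {a, b, c, d, f}
Tree: B1–B2, B1–B3, B3–B4

Every bag has size at most 5, so the width is 5 − 1 = 4 and tw(G) ≤ 4. On the other hand G contains the 5-clique {a, b, c, d, f}. A clique must lie in a single bag of any decomposition, so no decomposition can have width below 4. The upper and lower bounds meet at 4, so that is the treewidth.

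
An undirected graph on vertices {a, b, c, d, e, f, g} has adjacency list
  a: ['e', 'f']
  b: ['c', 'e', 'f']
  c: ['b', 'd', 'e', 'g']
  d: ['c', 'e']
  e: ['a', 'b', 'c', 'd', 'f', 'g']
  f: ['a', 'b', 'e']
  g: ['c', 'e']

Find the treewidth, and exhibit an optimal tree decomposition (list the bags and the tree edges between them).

Every bag has size at most 3, so the width is 3 − 1 = 2 and tw(G) ≤ 2. For the lower bound, the 3 vertices {a, e, f} are pairwise adjacent, and any tree decomposition puts a clique entirely inside one bag — forcing width ≥ 2. Hence tw(G) = 2 exactly.

Treewidth 2.
One such decomposition:
Bags: B1 = {b, c, e}  B2 = {b, e, f}  B3 = {a, e, f}  B4 = {c, e, g}  B5 = {c, d, e}
Tree: B1–B2, B2–B3, B1–B4, B1–B5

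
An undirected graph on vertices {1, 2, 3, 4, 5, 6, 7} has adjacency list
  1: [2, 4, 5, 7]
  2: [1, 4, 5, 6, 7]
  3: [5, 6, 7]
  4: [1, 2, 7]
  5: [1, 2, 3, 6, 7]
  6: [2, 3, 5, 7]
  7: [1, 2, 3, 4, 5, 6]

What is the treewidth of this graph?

3

A width-3 tree decomposition is:
Bags: B1 = {1, 2, 5, 7}  B2 = {2, 5, 6, 7}  B3 = {3, 5, 6, 7}  B4 = {1, 2, 4, 7}
Tree: B1–B2, B2–B3, B1–B4
The largest bag has 4 vertices, giving width 3; this decomposition certifies tw(G) ≤ 3. On the other hand G contains the 4-clique {1, 2, 4, 7}. A clique must lie in a single bag of any decomposition, so no decomposition can have width below 3. The upper and lower bounds meet at 3, so that is the treewidth.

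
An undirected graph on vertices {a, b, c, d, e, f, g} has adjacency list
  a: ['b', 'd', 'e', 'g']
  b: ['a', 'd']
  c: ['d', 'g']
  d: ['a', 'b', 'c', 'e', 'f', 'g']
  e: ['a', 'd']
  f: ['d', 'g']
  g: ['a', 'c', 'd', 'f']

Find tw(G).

2

A width-2 tree decomposition is:
Bags: B1 = {c, d, g}  B2 = {a, d, g}  B3 = {a, b, d}  B4 = {d, f, g}  B5 = {a, d, e}
Tree: B1–B2, B2–B3, B1–B4, B2–B5
Every bag has size at most 3, so the width is 3 − 1 = 2 and tw(G) ≤ 2. On the other hand G contains the 3-clique {d, f, g}. A clique must lie in a single bag of any decomposition, so no decomposition can have width below 2. Combining the bounds, tw(G) = 2.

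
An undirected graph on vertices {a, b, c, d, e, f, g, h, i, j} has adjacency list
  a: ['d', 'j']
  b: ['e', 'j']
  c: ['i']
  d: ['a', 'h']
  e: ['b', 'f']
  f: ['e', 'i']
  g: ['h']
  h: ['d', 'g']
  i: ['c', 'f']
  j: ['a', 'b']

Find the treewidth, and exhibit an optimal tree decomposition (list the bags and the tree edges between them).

Every bag has size at most 2, so the width is 2 − 1 = 1 and tw(G) ≤ 1. Since G has at least one edge (e.g. c–i), it is not an edgeless graph, so tw(G) ≥ 1. Hence tw(G) = 1 exactly.

Treewidth 1.
One such decomposition:
Bags: B1 = {c, i}  B2 = {f, i}  B3 = {e, f}  B4 = {b, e}  B5 = {b, j}  B6 = {a, j}  B7 = {a, d}  B8 = {d, h}  B9 = {g, h}
Tree: B1–B2, B2–B3, B3–B4, B4–B5, B5–B6, B6–B7, B7–B8, B8–B9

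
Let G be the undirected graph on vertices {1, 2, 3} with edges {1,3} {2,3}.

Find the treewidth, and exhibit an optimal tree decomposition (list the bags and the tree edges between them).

Treewidth 1.
One optimal decomposition is:
Bags: B1 = {2, 3}  B2 = {1, 3}
Tree: B1–B2

The largest bag has 2 vertices, giving width 1; this decomposition certifies tw(G) ≤ 1. Since G has at least one edge (e.g. 2–3), it is not an edgeless graph, so tw(G) ≥ 1. Therefore the treewidth is 1.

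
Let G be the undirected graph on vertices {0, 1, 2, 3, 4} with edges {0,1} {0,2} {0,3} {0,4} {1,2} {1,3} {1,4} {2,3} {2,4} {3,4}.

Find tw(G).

A width-4 tree decomposition is:
Bags: B1 = {0, 1, 2, 3, 4}
Tree: (single bag)
With just one bag of size 5, the width is 5 − 1 = 4, so tw(G) ≤ 4. Conversely, {0, 1, 2, 3, 4} is a clique of size 5, and the vertices of any clique must share a bag in every tree decomposition; so some bag has ≥ 5 vertices and tw(G) ≥ 4. Hence tw(G) = 4 exactly.

4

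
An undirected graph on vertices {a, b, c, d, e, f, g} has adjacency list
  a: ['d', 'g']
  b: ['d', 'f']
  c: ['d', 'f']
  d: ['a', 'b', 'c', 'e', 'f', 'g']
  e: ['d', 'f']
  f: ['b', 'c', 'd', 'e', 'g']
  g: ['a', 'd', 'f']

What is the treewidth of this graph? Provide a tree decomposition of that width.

Every bag has size at most 3, so the width is 3 − 1 = 2 and tw(G) ≤ 2. For the lower bound, the 3 vertices {a, d, g} are pairwise adjacent, and any tree decomposition puts a clique entirely inside one bag — forcing width ≥ 2. Hence tw(G) = 2 exactly.

Treewidth 2.
One such decomposition:
Bags: B1 = {d, f, g}  B2 = {c, d, f}  B3 = {a, d, g}  B4 = {b, d, f}  B5 = {d, e, f}
Tree: B1–B2, B1–B3, B2–B4, B1–B5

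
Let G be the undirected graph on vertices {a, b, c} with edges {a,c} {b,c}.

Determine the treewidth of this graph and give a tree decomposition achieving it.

Treewidth 1.
Bags: B1 = {a, c}  B2 = {b, c}
Tree: B1–B2

Each bag holds 2 vertices, so the decomposition has width 1, which upper-bounds the treewidth. G has an edge, so its treewidth is at least 1. The upper and lower bounds meet at 1, so that is the treewidth.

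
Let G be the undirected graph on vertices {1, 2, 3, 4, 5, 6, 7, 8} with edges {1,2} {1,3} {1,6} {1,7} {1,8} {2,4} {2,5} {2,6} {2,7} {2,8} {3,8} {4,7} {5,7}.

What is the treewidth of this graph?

2

A width-2 tree decomposition is:
Bags: B1 = {2, 4, 7}  B2 = {2, 5, 7}  B3 = {1, 2, 7}  B4 = {1, 2, 8}  B5 = {1, 2, 6}  B6 = {1, 3, 8}
Tree: B1–B2, B2–B3, B3–B4, B3–B5, B4–B6
The largest bag has 3 vertices, giving width 2; this decomposition certifies tw(G) ≤ 2. On the other hand G contains the 3-clique {1, 2, 8}. A clique must lie in a single bag of any decomposition, so no decomposition can have width below 2. Hence tw(G) = 2 exactly.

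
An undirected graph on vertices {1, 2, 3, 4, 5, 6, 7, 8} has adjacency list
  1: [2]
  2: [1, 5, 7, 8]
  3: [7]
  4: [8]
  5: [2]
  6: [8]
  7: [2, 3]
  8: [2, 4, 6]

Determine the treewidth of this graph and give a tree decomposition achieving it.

The largest bag has 2 vertices, giving width 1; this decomposition certifies tw(G) ≤ 1. Since G has at least one edge (e.g. 8–4), it is not an edgeless graph, so tw(G) ≥ 1. Therefore the treewidth is 1.

Treewidth 1.
Bags: B1 = {4, 8}  B2 = {2, 8}  B3 = {6, 8}  B4 = {2, 5}  B5 = {2, 7}  B6 = {1, 2}  B7 = {3, 7}
Tree: B1–B2, B2–B3, B2–B4, B2–B5, B2–B6, B5–B7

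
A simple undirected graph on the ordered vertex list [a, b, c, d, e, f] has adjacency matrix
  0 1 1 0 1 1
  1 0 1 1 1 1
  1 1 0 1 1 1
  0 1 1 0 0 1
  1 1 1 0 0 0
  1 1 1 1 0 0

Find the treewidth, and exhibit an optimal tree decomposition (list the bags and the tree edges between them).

The largest bag has 4 vertices, giving width 3; this decomposition certifies tw(G) ≤ 3. For the lower bound, the 4 vertices {a, b, c, e} are pairwise adjacent, and any tree decomposition puts a clique entirely inside one bag — forcing width ≥ 3. Therefore the treewidth is 3.

Treewidth 3.
One optimal decomposition is:
Bags: B1 = {a, b, c, e}  B2 = {a, b, c, f}  B3 = {b, c, d, f}
Tree: B1–B2, B2–B3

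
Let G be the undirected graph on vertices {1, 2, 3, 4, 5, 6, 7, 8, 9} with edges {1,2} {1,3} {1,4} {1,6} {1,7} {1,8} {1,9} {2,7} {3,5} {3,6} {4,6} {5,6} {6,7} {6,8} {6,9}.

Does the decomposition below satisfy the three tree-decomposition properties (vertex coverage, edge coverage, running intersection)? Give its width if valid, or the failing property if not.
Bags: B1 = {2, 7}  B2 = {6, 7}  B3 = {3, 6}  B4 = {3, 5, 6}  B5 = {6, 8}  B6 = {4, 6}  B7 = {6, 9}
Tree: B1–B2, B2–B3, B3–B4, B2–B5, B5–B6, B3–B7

No — vertex 1 appears in no bag.

A tree decomposition must satisfy three properties: every vertex lies in some bag; for every edge, both endpoints lie together in some bag; and for every vertex, the bags containing it form a connected subtree. Here vertex 1 appears in no bag, so the decomposition is invalid.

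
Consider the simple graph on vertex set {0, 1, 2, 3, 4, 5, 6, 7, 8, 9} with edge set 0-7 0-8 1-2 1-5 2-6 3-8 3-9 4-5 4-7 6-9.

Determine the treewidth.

A width-2 tree decomposition is:
Bags: B1 = {1, 2, 5}  B2 = {2, 4, 5}  B3 = {2, 4, 7}  B4 = {0, 2, 7}  B5 = {0, 2, 8}  B6 = {2, 3, 8}  B7 = {2, 3, 9}  B8 = {2, 6, 9}
Tree: B1–B2, B2–B3, B3–B4, B4–B5, B5–B6, B6–B7, B7–B8
Each bag holds 3 vertices, so the decomposition has width 2, which upper-bounds the treewidth. Since 2–1–5–4–7–0–8–3–9–6–2 is a cycle in G, G is not acyclic. Forests are exactly the graphs of treewidth ≤ 1, so tw(G) ≥ 2. Therefore the treewidth is 2.

2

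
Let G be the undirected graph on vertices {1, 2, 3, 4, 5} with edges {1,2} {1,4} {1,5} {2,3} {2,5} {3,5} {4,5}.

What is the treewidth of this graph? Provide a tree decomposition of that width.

Every bag has size at most 3, so the width is 3 − 1 = 2 and tw(G) ≤ 2. On the other hand G contains the 3-clique {1, 2, 5}. A clique must lie in a single bag of any decomposition, so no decomposition can have width below 2. The upper and lower bounds meet at 2, so that is the treewidth.

Treewidth 2.
Bags: B1 = {1, 4, 5}  B2 = {1, 2, 5}  B3 = {2, 3, 5}
Tree: B1–B2, B2–B3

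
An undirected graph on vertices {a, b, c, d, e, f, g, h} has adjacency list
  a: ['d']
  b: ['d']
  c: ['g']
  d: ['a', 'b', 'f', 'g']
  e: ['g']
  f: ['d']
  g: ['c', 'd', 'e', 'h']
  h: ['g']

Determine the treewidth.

1

A width-1 tree decomposition is:
Bags: B1 = {a, d}  B2 = {d, f}  B3 = {d, g}  B4 = {e, g}  B5 = {g, h}  B6 = {c, g}  B7 = {b, d}
Tree: B1–B2, B1–B3, B3–B4, B4–B5, B4–B6, B1–B7
Every bag has size at most 2, so the width is 2 − 1 = 1 and tw(G) ≤ 1. G has an edge, so its treewidth is at least 1. Therefore the treewidth is 1.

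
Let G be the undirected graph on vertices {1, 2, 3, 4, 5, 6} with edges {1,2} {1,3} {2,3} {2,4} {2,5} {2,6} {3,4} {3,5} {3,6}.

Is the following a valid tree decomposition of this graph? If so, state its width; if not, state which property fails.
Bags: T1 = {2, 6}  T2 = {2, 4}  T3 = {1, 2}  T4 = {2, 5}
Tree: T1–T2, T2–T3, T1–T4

A tree decomposition must satisfy three properties: every vertex lies in some bag; for every edge, both endpoints lie together in some bag; and for every vertex, the bags containing it form a connected subtree. Here vertex 3 appears in no bag, so the decomposition is invalid.

No — vertex 3 appears in no bag.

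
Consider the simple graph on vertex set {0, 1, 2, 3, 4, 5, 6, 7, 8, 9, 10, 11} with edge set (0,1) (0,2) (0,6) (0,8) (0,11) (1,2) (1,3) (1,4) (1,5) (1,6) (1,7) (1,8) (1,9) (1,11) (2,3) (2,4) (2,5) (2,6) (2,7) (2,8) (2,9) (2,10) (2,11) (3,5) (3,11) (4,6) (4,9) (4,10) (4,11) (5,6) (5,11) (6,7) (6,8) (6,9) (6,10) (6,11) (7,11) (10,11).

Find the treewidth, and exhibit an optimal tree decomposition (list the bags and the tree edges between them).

Treewidth 4.
Bags: B1 = {1, 2, 4, 6, 11}  B2 = {2, 4, 6, 10, 11}  B3 = {0, 1, 2, 6, 11}  B4 = {1, 2, 5, 6, 11}  B5 = {1, 2, 4, 6, 9}  B6 = {1, 2, 6, 7, 11}  B7 = {1, 2, 3, 5, 11}  B8 = {0, 1, 2, 6, 8}
Tree: B1–B2, B1–B3, B3–B4, B1–B5, B3–B6, B4–B7, B3–B8

Every bag has size at most 5, so the width is 5 − 1 = 4 and tw(G) ≤ 4. On the other hand G contains the 5-clique {1, 2, 3, 5, 11}. A clique must lie in a single bag of any decomposition, so no decomposition can have width below 4. The upper and lower bounds meet at 4, so that is the treewidth.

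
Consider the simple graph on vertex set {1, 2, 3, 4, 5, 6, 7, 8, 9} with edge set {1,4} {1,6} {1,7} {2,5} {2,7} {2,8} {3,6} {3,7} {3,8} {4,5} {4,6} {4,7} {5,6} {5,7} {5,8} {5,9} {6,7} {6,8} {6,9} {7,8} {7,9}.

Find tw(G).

3

A width-3 tree decomposition is:
Bags: B1 = {4, 5, 6, 7}  B2 = {5, 6, 7, 8}  B3 = {5, 6, 7, 9}  B4 = {2, 5, 7, 8}  B5 = {1, 4, 6, 7}  B6 = {3, 6, 7, 8}
Tree: B1–B2, B2–B3, B2–B4, B1–B5, B2–B6
Every bag has size at most 4, so the width is 4 − 1 = 3 and tw(G) ≤ 3. Conversely, {2, 5, 7, 8} is a clique of size 4, and the vertices of any clique must share a bag in every tree decomposition; so some bag has ≥ 4 vertices and tw(G) ≥ 3. Combining the bounds, tw(G) = 3.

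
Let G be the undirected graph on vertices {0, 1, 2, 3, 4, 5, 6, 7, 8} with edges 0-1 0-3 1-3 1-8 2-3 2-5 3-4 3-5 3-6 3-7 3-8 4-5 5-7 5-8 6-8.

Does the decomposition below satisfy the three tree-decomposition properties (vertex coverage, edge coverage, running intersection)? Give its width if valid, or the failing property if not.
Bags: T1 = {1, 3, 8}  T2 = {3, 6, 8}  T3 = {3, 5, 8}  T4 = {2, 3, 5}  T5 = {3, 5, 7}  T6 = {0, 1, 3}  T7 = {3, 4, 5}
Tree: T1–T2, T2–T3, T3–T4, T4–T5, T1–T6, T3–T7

Every vertex of G appears in some bag (union = {0, 1, 2, 3, 4, 5, 6, 7, 8}); every edge is covered by a bag; and for each vertex v the set of bags containing v is connected in the bag tree. The decomposition is therefore valid. The largest bag has 3 vertices, so the width is 2.

Yes; width 2.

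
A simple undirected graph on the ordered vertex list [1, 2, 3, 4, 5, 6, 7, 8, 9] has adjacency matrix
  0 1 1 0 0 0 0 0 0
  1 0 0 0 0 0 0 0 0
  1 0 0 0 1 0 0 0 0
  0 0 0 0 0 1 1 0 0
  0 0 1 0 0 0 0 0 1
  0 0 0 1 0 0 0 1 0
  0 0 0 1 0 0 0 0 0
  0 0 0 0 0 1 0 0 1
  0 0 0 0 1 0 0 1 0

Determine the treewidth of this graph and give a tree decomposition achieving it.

Treewidth 1.
One optimal decomposition is:
Bags: B1 = {4, 7}  B2 = {4, 6}  B3 = {6, 8}  B4 = {8, 9}  B5 = {5, 9}  B6 = {3, 5}  B7 = {1, 3}  B8 = {1, 2}
Tree: B1–B2, B2–B3, B3–B4, B4–B5, B5–B6, B6–B7, B7–B8

Each bag holds 2 vertices, so the decomposition has width 1, which upper-bounds the treewidth. G has an edge, so its treewidth is at least 1. The upper and lower bounds meet at 1, so that is the treewidth.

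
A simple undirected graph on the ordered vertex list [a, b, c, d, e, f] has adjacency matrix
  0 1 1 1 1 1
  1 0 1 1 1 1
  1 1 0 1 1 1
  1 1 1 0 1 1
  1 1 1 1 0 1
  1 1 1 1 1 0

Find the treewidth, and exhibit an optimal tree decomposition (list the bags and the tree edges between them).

Treewidth 5.
Bags: B1 = {a, b, c, d, e, f}
Tree: (single bag)

A single bag containing all 6 vertices is trivially a valid decomposition of width 5. For the lower bound, the 6 vertices {a, b, c, d, e, f} are pairwise adjacent, and any tree decomposition puts a clique entirely inside one bag — forcing width ≥ 5. Hence tw(G) = 5 exactly.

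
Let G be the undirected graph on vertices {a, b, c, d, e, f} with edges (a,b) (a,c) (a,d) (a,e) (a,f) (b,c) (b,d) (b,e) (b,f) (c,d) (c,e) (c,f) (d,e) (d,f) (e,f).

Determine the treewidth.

A width-5 tree decomposition is:
Bags: B1 = {a, b, c, d, e, f}
Tree: (single bag)
With just one bag of size 6, the width is 6 − 1 = 5, so tw(G) ≤ 5. Conversely, {a, b, c, d, e, f} is a clique of size 6, and the vertices of any clique must share a bag in every tree decomposition; so some bag has ≥ 6 vertices and tw(G) ≥ 5. Hence tw(G) = 5 exactly.

5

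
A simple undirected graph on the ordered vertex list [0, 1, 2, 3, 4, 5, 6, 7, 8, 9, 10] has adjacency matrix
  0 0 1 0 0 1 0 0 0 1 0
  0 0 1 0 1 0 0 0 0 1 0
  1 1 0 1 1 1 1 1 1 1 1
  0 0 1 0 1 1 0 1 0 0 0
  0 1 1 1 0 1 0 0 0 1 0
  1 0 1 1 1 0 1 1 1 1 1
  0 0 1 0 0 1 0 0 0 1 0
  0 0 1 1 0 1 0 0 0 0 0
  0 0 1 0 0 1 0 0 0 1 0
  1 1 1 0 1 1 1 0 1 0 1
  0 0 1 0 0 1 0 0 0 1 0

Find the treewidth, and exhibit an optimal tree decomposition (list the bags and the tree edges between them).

Each bag holds 4 vertices, so the decomposition has width 3, which upper-bounds the treewidth. On the other hand G contains the 4-clique {1, 2, 4, 9}. A clique must lie in a single bag of any decomposition, so no decomposition can have width below 3. Combining the bounds, tw(G) = 3.

Treewidth 3.
One such decomposition:
Bags: B1 = {2, 4, 5, 9}  B2 = {2, 3, 4, 5}  B3 = {2, 3, 5, 7}  B4 = {2, 5, 6, 9}  B5 = {2, 5, 8, 9}  B6 = {2, 5, 9, 10}  B7 = {0, 2, 5, 9}  B8 = {1, 2, 4, 9}
Tree: B1–B2, B2–B3, B1–B4, B1–B5, B1–B6, B6–B7, B1–B8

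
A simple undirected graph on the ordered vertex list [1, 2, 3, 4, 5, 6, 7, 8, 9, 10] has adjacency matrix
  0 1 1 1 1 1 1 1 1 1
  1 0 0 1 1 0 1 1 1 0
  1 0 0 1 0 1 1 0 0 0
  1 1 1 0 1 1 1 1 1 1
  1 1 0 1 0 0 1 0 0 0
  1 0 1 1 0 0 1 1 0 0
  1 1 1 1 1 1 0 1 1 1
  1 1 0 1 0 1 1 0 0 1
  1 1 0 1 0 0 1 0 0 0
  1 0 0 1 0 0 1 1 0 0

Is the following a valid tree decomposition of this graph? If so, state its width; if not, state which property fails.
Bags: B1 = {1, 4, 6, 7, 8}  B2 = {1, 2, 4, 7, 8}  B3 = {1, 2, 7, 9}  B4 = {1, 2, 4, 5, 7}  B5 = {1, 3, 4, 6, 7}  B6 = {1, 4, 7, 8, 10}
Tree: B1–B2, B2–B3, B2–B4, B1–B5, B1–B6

A tree decomposition must satisfy three properties: every vertex lies in some bag; for every edge, both endpoints lie together in some bag; and for every vertex, the bags containing it form a connected subtree. Here edge (4,9) lies in no bag, so the decomposition is invalid.

No — edge (4,9) lies in no bag.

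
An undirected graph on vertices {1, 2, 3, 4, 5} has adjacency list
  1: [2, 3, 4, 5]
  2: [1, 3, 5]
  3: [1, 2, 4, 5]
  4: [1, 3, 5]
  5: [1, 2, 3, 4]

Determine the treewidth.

3

A width-3 tree decomposition is:
Bags: B1 = {1, 2, 3, 5}  B2 = {1, 3, 4, 5}
Tree: B1–B2
Each bag holds 4 vertices, so the decomposition has width 3, which upper-bounds the treewidth. For the lower bound, the 4 vertices {1, 2, 3, 5} are pairwise adjacent, and any tree decomposition puts a clique entirely inside one bag — forcing width ≥ 3. The upper and lower bounds meet at 3, so that is the treewidth.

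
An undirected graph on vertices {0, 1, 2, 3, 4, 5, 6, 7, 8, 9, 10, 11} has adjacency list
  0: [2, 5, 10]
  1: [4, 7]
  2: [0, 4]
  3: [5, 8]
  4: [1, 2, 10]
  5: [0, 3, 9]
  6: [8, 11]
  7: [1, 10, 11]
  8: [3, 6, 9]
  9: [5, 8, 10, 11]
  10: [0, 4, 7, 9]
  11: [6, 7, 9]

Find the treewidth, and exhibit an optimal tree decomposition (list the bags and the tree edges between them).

Treewidth 3.
One such decomposition:
Bags: B1 = {3, 5, 6, 8}  B2 = {5, 6, 8, 9}  B3 = {5, 6, 9, 11}  B4 = {0, 5, 9, 11}  B5 = {0, 9, 10, 11}  B6 = {0, 7, 10, 11}  B7 = {0, 2, 7, 10}  B8 = {2, 4, 7, 10}  B9 = {1, 2, 4, 7}
Tree: B1–B2, B2–B3, B3–B4, B4–B5, B5–B6, B6–B7, B7–B8, B8–B9

The largest bag has 4 vertices, giving width 3; this decomposition certifies tw(G) ≤ 3. For the lower bound: the 4 vertex sets {3,6,8}, {5}, {9}, {0,7,10,11} are disjoint, each induces a connected subgraph, and every pair is joined by at least one edge of G. Contracting each set to a single vertex therefore yields K_{4} as a minor, and since treewidth is minor-monotone, tw(G) ≥ tw(K_{4}) = 3. The upper and lower bounds meet at 3, so that is the treewidth.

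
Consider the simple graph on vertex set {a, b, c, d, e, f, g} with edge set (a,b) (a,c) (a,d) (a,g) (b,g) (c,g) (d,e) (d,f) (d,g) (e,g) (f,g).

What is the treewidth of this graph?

A width-2 tree decomposition is:
Bags: B1 = {a, d, g}  B2 = {a, c, g}  B3 = {d, f, g}  B4 = {d, e, g}  B5 = {a, b, g}
Tree: B1–B2, B1–B3, B1–B4, B1–B5
The largest bag has 3 vertices, giving width 2; this decomposition certifies tw(G) ≤ 2. Conversely, {d, e, g} is a clique of size 3, and the vertices of any clique must share a bag in every tree decomposition; so some bag has ≥ 3 vertices and tw(G) ≥ 2. Combining the bounds, tw(G) = 2.

2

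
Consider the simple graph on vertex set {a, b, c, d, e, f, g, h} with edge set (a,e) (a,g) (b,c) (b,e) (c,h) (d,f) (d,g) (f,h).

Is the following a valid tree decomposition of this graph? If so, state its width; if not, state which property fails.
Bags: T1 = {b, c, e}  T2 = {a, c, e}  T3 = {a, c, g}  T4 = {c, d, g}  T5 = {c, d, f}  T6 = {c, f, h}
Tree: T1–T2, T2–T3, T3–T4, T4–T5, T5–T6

Every vertex of G appears in some bag (union = {a, b, c, d, e, f, g, h}); every edge is covered by a bag; and for each vertex v the set of bags containing v is connected in the bag tree. The decomposition is therefore valid. The largest bag has 3 vertices, so the width is 2.

Yes; width 2.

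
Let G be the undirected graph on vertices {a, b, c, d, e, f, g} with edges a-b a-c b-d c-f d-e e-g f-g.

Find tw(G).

A width-2 tree decomposition is:
Bags: B1 = {a, c, f}  B2 = {a, f, g}  B3 = {a, e, g}  B4 = {a, d, e}  B5 = {a, b, d}
Tree: B1–B2, B2–B3, B3–B4, B4–B5
Each bag holds 3 vertices, so the decomposition has width 2, which upper-bounds the treewidth. The edges a–c–f–g–e–d–b–a form a cycle, so G is not a tree and its treewidth is at least 2. Hence tw(G) = 2 exactly.

2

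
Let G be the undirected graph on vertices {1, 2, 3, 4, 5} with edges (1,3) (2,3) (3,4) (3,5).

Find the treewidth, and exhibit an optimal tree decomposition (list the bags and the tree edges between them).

Treewidth 1.
One such decomposition:
Bags: B1 = {3, 4}  B2 = {1, 3}  B3 = {2, 3}  B4 = {3, 5}
Tree: B1–B2, B1–B3, B1–B4

Each bag holds 2 vertices, so the decomposition has width 1, which upper-bounds the treewidth. Since G has at least one edge (e.g. 4–3), it is not an edgeless graph, so tw(G) ≥ 1. Combining the bounds, tw(G) = 1.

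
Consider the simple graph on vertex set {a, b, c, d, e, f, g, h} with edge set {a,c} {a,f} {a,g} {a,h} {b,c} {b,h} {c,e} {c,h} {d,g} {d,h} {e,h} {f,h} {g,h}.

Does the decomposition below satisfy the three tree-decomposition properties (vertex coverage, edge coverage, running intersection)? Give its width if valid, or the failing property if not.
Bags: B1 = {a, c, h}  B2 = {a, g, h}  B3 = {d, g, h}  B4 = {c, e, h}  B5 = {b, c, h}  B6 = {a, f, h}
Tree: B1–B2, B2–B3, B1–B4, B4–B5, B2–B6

Yes; width 2.

Checking the three conditions: (i) the bags cover all of {a, b, c, d, e, f, g, h}; (ii) for each edge, some bag contains both endpoints; (iii) the bags containing any fixed vertex form a subtree. All hold, so the decomposition is valid with width 3 − 1 = 2.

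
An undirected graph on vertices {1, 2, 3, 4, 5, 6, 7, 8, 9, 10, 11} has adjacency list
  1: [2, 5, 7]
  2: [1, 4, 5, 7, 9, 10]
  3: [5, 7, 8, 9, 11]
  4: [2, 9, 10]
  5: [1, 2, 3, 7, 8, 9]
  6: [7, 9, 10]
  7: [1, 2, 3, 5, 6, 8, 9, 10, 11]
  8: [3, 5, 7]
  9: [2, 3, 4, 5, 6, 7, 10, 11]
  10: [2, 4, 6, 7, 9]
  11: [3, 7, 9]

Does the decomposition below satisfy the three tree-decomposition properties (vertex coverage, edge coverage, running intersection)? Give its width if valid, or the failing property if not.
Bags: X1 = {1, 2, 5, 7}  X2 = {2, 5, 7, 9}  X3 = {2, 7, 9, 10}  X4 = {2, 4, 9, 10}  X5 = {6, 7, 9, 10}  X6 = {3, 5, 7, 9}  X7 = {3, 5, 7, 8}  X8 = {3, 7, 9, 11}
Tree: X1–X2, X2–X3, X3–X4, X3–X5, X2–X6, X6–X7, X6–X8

Every vertex of G appears in some bag (union = {1, 2, 3, 4, 5, 6, 7, 8, 9, 10, 11}); every edge is covered by a bag; and for each vertex v the set of bags containing v is connected in the bag tree. The decomposition is therefore valid. The largest bag has 4 vertices, so the width is 3.

Yes; width 3.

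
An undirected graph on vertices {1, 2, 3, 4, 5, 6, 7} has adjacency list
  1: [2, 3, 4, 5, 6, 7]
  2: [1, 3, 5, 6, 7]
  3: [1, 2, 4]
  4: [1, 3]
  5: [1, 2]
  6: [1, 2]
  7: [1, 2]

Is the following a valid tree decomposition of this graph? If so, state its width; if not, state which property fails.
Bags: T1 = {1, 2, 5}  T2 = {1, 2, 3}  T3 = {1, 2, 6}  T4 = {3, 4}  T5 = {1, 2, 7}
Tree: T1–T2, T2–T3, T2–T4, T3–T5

A tree decomposition must satisfy three properties: every vertex lies in some bag; for every edge, both endpoints lie together in some bag; and for every vertex, the bags containing it form a connected subtree. Here edge (1,4) lies in no bag, so the decomposition is invalid.

No — edge (1,4) lies in no bag.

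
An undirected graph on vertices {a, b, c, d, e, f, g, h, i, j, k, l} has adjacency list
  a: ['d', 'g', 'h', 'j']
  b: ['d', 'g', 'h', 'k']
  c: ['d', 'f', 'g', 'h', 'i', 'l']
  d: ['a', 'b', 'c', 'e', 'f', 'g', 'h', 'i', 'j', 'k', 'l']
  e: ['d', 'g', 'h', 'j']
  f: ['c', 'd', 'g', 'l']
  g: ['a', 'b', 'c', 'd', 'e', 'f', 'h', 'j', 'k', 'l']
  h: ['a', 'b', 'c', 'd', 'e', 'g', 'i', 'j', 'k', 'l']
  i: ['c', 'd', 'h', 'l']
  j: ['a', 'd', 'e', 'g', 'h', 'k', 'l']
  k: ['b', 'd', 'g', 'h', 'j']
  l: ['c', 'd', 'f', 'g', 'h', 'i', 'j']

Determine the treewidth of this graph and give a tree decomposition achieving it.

Treewidth 4.
One optimal decomposition is:
Bags: B1 = {d, e, g, h, j}  B2 = {d, g, h, j, l}  B3 = {c, d, g, h, l}  B4 = {c, d, h, i, l}  B5 = {a, d, g, h, j}  B6 = {c, d, f, g, l}  B7 = {d, g, h, j, k}  B8 = {b, d, g, h, k}
Tree: B1–B2, B2–B3, B3–B4, B2–B5, B3–B6, B5–B7, B7–B8

Every bag has size at most 5, so the width is 5 − 1 = 4 and tw(G) ≤ 4. For the lower bound, the 5 vertices {d, e, g, h, j} are pairwise adjacent, and any tree decomposition puts a clique entirely inside one bag — forcing width ≥ 4. Hence tw(G) = 4 exactly.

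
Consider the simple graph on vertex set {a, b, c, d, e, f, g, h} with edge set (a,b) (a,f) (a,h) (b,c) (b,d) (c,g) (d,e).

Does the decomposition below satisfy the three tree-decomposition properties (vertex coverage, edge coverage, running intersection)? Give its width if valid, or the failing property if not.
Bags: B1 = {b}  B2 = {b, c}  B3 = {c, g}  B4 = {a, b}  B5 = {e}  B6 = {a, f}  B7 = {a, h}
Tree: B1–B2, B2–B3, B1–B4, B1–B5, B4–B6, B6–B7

A tree decomposition must satisfy three properties: every vertex lies in some bag; for every edge, both endpoints lie together in some bag; and for every vertex, the bags containing it form a connected subtree. Here vertex d appears in no bag, so the decomposition is invalid.

No — vertex d appears in no bag.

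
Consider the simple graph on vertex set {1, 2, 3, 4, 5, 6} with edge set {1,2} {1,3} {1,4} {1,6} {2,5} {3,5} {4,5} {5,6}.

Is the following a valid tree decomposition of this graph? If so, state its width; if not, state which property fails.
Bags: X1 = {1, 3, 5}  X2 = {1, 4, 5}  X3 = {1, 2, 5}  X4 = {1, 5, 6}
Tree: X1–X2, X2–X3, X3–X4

Yes; width 2.

Vertex coverage: the bags together contain {1, 2, 3, 4, 5, 6}, the full vertex set. Edge coverage: each edge of G has both endpoints in at least one bag. Running intersection: for every vertex, the bags containing it form a connected subtree. All three properties hold, so this is a valid tree decomposition of width max|bag| − 1 = 2, and hence tw(G) ≤ 2.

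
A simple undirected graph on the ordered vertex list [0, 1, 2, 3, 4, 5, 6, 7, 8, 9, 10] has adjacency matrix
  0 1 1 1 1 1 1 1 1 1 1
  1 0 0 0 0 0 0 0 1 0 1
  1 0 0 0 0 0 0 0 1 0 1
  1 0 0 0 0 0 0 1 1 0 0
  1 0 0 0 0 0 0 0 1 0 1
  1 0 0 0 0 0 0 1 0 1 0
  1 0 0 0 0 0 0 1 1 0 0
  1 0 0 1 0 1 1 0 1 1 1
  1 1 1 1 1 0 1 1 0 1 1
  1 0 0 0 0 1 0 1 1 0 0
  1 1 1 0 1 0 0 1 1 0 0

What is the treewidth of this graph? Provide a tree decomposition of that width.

Treewidth 3.
One such decomposition:
Bags: B1 = {0, 4, 8, 10}  B2 = {0, 7, 8, 10}  B3 = {0, 2, 8, 10}  B4 = {0, 1, 8, 10}  B5 = {0, 3, 7, 8}  B6 = {0, 7, 8, 9}  B7 = {0, 5, 7, 9}  B8 = {0, 6, 7, 8}
Tree: B1–B2, B1–B3, B3–B4, B2–B5, B5–B6, B6–B7, B5–B8

Each bag holds 4 vertices, so the decomposition has width 3, which upper-bounds the treewidth. For the lower bound, the 4 vertices {0, 1, 8, 10} are pairwise adjacent, and any tree decomposition puts a clique entirely inside one bag — forcing width ≥ 3. The upper and lower bounds meet at 3, so that is the treewidth.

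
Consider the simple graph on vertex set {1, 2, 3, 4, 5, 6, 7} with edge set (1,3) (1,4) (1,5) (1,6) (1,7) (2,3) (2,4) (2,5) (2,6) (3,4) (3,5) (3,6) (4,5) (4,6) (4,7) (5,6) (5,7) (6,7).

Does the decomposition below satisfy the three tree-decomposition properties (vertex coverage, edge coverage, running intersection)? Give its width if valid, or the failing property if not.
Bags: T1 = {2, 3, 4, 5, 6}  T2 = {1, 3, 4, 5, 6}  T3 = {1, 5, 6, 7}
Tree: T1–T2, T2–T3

No — edge (4,7) lies in no bag.

A tree decomposition must satisfy three properties: every vertex lies in some bag; for every edge, both endpoints lie together in some bag; and for every vertex, the bags containing it form a connected subtree. Here edge (4,7) lies in no bag, so the decomposition is invalid.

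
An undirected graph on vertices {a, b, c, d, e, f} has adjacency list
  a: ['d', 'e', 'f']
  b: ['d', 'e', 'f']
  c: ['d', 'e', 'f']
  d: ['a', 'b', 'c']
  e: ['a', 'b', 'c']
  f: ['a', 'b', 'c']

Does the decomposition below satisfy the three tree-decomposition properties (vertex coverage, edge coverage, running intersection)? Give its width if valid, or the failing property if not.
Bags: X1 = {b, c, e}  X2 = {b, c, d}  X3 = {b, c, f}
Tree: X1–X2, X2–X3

No — vertex a appears in no bag.

A tree decomposition must satisfy three properties: every vertex lies in some bag; for every edge, both endpoints lie together in some bag; and for every vertex, the bags containing it form a connected subtree. Here vertex a appears in no bag, so the decomposition is invalid.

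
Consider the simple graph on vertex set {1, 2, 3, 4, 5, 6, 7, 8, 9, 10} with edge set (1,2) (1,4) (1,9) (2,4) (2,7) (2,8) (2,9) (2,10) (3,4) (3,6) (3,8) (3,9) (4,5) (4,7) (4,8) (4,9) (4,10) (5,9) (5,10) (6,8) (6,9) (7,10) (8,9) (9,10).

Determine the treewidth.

A width-3 tree decomposition is:
Bags: B1 = {2, 4, 8, 9}  B2 = {3, 4, 8, 9}  B3 = {2, 4, 9, 10}  B4 = {3, 6, 8, 9}  B5 = {4, 5, 9, 10}  B6 = {2, 4, 7, 10}  B7 = {1, 2, 4, 9}
Tree: B1–B2, B1–B3, B2–B4, B3–B5, B3–B6, B3–B7
The largest bag has 4 vertices, giving width 3; this decomposition certifies tw(G) ≤ 3. On the other hand G contains the 4-clique {2, 4, 8, 9}. A clique must lie in a single bag of any decomposition, so no decomposition can have width below 3. The upper and lower bounds meet at 3, so that is the treewidth.

3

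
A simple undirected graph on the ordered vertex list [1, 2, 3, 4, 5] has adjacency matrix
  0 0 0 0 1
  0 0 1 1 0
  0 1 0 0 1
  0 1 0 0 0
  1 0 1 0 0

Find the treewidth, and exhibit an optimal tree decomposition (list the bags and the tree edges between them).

Each bag holds 2 vertices, so the decomposition has width 1, which upper-bounds the treewidth. Since G has at least one edge (e.g. 3–2), it is not an edgeless graph, so tw(G) ≥ 1. Therefore the treewidth is 1.

Treewidth 1.
One optimal decomposition is:
Bags: B1 = {2, 3}  B2 = {3, 5}  B3 = {2, 4}  B4 = {1, 5}
Tree: B1–B2, B1–B3, B2–B4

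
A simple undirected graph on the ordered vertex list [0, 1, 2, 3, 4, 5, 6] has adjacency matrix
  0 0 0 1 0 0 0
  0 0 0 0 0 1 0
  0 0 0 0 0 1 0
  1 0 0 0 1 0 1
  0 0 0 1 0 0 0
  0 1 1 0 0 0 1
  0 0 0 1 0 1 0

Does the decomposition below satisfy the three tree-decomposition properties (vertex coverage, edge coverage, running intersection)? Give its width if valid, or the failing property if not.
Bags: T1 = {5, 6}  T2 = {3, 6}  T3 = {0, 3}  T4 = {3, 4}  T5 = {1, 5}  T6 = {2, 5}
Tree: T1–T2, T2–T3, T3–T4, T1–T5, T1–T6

Yes; width 1.

Every vertex of G appears in some bag (union = {0, 1, 2, 3, 4, 5, 6}); every edge is covered by a bag; and for each vertex v the set of bags containing v is connected in the bag tree. The decomposition is therefore valid. The largest bag has 2 vertices, so the width is 1.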